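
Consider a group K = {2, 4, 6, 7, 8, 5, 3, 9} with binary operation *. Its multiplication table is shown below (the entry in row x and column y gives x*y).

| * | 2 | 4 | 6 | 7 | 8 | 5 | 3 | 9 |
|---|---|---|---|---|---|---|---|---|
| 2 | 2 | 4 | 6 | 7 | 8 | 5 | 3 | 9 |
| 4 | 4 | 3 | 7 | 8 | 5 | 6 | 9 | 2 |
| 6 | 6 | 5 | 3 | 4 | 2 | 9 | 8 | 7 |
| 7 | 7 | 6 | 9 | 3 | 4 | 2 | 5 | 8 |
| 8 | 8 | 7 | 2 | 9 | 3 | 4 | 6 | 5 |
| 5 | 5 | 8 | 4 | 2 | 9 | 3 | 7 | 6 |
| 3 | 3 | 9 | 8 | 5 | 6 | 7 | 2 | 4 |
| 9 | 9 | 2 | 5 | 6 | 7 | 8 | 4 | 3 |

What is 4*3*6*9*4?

4*3 = 9
9*6 = 5
5*9 = 6
6*4 = 5

5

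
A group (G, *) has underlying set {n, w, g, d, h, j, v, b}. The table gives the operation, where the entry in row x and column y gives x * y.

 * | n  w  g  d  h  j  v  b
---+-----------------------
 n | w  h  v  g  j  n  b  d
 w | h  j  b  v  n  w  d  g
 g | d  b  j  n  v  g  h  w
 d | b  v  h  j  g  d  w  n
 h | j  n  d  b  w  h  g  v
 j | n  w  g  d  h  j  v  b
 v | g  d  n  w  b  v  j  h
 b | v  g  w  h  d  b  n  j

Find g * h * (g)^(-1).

n

The identity is j. In row g, the entry j sits in column g, so g^(-1) = g.
g * h = v
v * g = n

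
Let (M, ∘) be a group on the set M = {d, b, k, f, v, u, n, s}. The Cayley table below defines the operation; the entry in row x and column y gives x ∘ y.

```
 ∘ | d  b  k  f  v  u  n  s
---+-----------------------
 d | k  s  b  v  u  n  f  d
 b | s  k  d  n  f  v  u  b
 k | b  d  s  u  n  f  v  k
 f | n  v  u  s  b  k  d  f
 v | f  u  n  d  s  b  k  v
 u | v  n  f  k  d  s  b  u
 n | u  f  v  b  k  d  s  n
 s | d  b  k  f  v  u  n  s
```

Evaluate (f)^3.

f^1 = f
f^2 = f ∘ f = s
f^3 = s ∘ f = f

f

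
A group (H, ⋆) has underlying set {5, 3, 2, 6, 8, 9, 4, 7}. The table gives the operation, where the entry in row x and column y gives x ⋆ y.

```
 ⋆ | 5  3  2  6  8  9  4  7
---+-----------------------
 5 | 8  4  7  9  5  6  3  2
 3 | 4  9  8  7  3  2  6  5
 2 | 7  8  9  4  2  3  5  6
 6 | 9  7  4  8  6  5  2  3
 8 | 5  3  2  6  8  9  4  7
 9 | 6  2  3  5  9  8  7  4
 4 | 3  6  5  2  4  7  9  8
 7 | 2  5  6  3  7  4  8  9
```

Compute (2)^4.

8

2^1 = 2
2^2 = 2 ⋆ 2 = 9
2^3 = 9 ⋆ 2 = 3
2^4 = 3 ⋆ 2 = 8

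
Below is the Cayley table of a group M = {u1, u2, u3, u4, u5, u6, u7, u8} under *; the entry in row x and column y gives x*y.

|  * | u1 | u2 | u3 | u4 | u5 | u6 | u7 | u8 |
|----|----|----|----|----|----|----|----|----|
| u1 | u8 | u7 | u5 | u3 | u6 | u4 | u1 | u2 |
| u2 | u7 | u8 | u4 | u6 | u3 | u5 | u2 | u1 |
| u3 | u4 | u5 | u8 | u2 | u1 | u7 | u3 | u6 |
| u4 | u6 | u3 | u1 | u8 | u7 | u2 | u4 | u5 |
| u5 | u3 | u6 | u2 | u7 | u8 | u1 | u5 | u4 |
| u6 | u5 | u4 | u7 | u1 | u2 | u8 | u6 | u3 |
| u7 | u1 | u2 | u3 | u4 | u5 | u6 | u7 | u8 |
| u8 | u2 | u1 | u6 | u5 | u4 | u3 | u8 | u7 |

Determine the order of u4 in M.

The identity element is u7 (its row matches the header).
u4^1 = u4
u4^2 = u4*u4 = u8
u4^3 = u8*u4 = u5
u4^4 = u5*u4 = u7
The first power of u4 equal to the identity is u4^4, so ord(u4) = 4.

4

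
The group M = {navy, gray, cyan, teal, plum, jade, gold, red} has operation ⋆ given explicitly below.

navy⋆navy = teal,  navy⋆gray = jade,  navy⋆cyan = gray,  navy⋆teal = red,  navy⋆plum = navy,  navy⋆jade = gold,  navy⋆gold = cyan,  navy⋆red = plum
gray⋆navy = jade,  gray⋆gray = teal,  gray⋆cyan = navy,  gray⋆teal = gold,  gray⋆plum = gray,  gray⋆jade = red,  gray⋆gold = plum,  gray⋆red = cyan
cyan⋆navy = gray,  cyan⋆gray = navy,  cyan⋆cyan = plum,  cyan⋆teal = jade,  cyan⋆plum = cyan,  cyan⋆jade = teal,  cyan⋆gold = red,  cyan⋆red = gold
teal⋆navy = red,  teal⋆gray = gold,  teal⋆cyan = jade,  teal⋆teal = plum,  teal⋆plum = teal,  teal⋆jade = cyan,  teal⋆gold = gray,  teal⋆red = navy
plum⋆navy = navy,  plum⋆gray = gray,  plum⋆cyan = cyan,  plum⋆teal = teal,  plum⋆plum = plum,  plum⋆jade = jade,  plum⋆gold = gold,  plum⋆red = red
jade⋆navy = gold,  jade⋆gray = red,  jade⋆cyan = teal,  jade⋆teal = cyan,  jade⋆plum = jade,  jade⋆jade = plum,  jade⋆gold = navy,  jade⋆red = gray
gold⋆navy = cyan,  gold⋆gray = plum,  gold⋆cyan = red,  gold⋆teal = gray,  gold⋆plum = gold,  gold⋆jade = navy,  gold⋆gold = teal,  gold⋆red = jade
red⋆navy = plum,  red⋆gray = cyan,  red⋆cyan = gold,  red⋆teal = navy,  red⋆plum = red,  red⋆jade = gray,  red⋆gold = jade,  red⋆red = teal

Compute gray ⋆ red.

cyan

Read row gray, column red: gray ⋆ red = cyan.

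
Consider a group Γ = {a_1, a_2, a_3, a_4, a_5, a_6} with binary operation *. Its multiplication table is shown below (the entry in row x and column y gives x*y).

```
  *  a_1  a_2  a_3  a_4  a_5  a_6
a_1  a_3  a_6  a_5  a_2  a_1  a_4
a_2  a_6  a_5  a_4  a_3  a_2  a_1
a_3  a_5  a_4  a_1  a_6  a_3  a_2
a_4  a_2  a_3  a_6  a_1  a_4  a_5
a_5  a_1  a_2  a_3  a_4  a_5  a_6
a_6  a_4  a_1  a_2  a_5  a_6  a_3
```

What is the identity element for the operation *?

a_5

The identity e satisfies e*x = x for all x, so its row in the table reproduces the column headers.
Row a_5 reads: a_1, a_2, a_3, a_4, a_5, a_6 — exactly the header order. So a_5 is the identity.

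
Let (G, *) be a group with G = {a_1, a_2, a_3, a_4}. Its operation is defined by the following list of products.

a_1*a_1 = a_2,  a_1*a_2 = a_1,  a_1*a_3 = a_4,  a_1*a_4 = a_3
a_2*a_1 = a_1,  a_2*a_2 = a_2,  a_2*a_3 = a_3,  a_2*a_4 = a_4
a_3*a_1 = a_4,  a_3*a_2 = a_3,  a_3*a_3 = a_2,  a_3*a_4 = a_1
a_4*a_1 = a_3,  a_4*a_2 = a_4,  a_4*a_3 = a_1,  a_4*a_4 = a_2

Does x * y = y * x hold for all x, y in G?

Check whether the table is symmetric across its main diagonal.
Every entry (row x, col y) equals the entry (row y, col x), so G is abelian.
(In fact G ≅ the Klein four-group V_4.)

Yes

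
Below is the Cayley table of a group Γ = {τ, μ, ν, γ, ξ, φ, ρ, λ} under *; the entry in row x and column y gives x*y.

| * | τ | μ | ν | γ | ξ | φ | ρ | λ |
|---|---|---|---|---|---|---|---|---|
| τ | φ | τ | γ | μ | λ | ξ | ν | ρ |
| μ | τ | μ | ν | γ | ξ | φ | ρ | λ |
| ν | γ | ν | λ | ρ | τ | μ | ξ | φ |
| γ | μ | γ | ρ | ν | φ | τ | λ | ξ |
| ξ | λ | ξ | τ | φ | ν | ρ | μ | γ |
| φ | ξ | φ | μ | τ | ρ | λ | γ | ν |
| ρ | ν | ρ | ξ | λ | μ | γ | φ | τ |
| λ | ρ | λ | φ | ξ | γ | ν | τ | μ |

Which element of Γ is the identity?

The identity e satisfies e*x = x for all x, so its row in the table reproduces the column headers.
Row μ reads: τ, μ, ν, γ, ξ, φ, ρ, λ — exactly the header order. So μ is the identity.

μ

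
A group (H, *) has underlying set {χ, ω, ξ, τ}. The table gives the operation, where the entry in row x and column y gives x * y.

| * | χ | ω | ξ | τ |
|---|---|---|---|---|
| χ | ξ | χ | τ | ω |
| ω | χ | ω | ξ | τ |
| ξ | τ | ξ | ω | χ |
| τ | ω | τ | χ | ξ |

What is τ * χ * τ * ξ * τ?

ω

τ * χ = ω
ω * τ = τ
τ * ξ = χ
χ * τ = ω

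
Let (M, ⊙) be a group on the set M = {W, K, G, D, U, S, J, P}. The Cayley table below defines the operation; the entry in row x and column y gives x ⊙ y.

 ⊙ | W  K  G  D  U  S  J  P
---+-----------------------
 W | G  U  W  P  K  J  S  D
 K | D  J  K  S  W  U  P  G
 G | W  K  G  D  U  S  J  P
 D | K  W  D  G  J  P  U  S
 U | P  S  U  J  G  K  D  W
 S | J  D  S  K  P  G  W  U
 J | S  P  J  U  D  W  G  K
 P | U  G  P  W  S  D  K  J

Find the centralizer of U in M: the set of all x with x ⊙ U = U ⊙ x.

{D, G, J, U}

Compare row U with column U entry by entry.
D ⊙ U = J = U ⊙ D, so D commutes with U.
S ⊙ U = P but U ⊙ S = K, so S does not.
Collecting the elements that commute with U: C(U) = {D, G, J, U}.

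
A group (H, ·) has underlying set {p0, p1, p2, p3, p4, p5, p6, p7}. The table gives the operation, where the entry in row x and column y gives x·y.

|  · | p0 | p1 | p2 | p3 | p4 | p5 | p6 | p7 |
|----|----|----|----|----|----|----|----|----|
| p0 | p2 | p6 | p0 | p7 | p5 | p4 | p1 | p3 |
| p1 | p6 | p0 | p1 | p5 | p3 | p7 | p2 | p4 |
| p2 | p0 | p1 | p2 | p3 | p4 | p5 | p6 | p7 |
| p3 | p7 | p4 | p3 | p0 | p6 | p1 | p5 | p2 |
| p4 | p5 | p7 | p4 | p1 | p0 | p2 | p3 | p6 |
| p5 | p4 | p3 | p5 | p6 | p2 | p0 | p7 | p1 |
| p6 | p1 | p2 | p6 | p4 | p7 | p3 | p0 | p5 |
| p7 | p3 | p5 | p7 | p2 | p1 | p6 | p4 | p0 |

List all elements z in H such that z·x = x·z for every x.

{p0, p2}

An element z is central iff its row equals its column in the table.
For p5: p5·p7 = p1 ≠ p6 = p7·p5, so p5 ∉ Z.
Checking each element this way leaves Z(H) = {p0, p2}.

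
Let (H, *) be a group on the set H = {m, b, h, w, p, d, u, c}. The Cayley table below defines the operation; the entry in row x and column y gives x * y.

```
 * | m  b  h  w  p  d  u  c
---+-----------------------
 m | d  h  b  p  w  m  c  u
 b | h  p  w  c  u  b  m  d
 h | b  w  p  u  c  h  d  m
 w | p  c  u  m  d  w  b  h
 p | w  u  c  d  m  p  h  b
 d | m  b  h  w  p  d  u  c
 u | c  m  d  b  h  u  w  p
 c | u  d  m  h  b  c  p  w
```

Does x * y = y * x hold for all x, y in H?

Check whether the table is symmetric across its main diagonal.
Every entry (row x, col y) equals the entry (row y, col x), so H is abelian.

Yes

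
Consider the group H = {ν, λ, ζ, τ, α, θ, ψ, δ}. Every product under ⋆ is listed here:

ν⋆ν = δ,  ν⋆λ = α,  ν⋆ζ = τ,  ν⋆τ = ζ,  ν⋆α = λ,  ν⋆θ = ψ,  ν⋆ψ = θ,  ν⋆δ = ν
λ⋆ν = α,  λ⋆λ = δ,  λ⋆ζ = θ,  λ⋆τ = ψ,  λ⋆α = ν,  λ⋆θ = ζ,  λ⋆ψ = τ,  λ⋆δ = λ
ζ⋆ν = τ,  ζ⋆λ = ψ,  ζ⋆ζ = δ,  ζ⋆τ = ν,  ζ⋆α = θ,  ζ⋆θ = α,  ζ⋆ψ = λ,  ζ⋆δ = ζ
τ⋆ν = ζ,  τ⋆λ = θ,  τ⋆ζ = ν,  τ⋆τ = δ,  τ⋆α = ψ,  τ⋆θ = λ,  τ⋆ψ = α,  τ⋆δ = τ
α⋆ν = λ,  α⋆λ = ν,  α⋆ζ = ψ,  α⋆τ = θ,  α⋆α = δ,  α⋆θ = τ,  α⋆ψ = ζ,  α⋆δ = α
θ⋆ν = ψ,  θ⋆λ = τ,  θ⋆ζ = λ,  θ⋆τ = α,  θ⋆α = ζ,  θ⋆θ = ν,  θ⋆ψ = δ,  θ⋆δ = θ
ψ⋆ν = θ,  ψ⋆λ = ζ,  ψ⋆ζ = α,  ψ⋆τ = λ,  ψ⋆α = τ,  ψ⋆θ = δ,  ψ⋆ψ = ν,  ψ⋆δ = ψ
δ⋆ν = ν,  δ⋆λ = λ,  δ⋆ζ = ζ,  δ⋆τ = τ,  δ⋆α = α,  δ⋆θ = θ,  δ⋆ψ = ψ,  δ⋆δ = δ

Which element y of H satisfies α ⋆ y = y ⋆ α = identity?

α

First locate the identity: row δ matches the header, so δ is the identity.
Scan row α for δ: α ⋆ α = δ. Hence α^(-1) = α.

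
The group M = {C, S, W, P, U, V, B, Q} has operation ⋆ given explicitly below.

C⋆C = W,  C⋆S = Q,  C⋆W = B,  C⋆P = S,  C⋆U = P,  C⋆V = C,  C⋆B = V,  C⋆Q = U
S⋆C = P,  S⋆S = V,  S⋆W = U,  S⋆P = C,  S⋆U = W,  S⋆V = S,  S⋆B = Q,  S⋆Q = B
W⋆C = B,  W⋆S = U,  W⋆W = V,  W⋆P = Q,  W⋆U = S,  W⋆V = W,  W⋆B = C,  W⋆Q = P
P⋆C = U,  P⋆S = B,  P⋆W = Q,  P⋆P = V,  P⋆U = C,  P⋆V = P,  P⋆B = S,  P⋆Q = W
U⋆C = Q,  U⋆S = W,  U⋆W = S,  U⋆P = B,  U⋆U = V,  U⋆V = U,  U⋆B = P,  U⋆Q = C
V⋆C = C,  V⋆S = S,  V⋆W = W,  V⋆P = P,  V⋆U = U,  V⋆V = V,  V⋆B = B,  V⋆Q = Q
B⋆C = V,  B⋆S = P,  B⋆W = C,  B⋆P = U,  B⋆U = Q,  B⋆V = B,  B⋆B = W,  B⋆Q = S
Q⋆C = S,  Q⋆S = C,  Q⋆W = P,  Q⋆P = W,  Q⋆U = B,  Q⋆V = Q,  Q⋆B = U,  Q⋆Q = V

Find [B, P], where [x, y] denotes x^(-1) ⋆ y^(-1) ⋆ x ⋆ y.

W

Identity is V; from the table B^(-1) = C and P^(-1) = P.
C ⋆ P = S
S ⋆ B = Q
Q ⋆ P = W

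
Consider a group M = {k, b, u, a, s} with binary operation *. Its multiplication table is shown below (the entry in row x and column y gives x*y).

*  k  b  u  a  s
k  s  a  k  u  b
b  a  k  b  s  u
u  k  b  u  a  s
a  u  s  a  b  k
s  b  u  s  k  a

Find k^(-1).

First locate the identity: row u matches the header, so u is the identity.
Scan row k for u: k*a = u. Hence k^(-1) = a.
(Structurally, M here is isomorphic to the cyclic group Z_5.)

a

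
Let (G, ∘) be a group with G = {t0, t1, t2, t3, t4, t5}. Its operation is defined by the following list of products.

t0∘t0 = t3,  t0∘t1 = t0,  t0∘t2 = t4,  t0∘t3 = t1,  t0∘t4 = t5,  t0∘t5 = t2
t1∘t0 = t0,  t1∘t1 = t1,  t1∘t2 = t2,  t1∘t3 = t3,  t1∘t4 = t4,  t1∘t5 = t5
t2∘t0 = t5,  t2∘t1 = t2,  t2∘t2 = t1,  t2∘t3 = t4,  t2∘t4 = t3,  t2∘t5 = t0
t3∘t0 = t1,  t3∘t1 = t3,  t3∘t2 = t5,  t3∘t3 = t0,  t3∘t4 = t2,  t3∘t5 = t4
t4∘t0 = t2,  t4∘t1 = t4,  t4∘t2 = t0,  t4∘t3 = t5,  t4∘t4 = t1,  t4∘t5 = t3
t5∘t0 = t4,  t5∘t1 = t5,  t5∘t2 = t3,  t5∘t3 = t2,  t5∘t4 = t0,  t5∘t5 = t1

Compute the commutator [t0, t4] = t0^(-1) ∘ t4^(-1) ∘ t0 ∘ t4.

t0

Identity is t1; from the table t0^(-1) = t3 and t4^(-1) = t4.
t3 ∘ t4 = t2
t2 ∘ t0 = t5
t5 ∘ t4 = t0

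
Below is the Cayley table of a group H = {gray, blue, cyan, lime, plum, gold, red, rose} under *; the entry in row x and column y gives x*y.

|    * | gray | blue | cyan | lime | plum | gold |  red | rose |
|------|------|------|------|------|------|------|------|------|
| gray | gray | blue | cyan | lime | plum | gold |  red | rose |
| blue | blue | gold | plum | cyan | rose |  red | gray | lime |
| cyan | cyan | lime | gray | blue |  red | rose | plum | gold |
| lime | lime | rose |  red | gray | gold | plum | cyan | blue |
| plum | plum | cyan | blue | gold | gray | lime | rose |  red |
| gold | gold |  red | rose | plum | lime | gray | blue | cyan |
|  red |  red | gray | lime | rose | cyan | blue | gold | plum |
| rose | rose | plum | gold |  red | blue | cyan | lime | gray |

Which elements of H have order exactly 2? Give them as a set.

Identity is gray. Compute the order of each non-identity element by repeated multiplication:
  blue: blue → gold → red → gray  (order 4)
  cyan: cyan → gray  (order 2)
  lime: lime → gray  (order 2)
  plum: plum → gray  (order 2)
  gold: gold → gray  (order 2)
  red: red → gold → blue → gray  (order 4)
  rose: rose → gray  (order 2)
Elements of order 2: {cyan, gold, lime, plum, rose}.

{cyan, gold, lime, plum, rose}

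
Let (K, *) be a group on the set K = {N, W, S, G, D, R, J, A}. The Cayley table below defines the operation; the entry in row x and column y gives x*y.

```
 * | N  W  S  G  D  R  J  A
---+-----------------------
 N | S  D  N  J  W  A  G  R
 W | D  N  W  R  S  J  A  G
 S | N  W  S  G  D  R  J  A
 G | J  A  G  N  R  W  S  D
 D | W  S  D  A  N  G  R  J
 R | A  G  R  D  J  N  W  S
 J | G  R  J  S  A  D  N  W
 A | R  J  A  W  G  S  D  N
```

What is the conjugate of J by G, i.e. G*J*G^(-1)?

The identity is S. In row G, the entry S sits in column J, so G^(-1) = J.
G*J = S
S*J = J
(Structurally, K here is isomorphic to the quaternion group Q_8.)

J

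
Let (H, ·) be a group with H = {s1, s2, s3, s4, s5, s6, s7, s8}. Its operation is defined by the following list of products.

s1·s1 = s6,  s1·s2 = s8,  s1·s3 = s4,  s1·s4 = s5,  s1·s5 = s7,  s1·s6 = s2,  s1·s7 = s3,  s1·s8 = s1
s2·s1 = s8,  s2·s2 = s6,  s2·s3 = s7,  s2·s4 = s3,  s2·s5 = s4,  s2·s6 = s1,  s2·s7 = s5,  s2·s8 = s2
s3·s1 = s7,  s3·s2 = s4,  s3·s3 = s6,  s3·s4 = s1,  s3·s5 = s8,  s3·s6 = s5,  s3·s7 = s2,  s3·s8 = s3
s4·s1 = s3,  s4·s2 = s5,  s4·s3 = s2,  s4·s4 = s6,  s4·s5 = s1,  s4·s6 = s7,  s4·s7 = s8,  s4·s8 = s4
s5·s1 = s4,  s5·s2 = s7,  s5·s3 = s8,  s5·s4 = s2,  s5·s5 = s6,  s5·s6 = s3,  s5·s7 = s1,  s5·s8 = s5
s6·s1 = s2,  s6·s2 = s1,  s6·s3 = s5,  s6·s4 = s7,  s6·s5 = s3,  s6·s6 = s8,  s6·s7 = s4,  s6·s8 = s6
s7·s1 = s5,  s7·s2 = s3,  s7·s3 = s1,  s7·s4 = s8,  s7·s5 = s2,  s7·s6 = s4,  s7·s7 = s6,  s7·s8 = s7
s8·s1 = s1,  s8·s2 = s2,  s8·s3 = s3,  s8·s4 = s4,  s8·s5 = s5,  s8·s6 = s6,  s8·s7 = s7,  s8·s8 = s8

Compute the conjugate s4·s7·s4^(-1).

The identity is s8. In row s4, the entry s8 sits in column s7, so s4^(-1) = s7.
s4·s7 = s8
s8·s7 = s7

s7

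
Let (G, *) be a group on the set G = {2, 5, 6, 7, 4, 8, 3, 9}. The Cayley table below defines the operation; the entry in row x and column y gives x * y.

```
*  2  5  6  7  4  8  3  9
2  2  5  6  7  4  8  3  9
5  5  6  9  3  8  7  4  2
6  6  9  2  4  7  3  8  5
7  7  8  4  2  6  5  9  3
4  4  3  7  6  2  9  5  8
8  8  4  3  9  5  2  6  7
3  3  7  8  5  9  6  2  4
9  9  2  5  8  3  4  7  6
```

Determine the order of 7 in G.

The identity element is 2 (its row matches the header).
7^1 = 7
7^2 = 7 * 7 = 2
The first power of 7 equal to the identity is 7^2, so ord(7) = 2.

2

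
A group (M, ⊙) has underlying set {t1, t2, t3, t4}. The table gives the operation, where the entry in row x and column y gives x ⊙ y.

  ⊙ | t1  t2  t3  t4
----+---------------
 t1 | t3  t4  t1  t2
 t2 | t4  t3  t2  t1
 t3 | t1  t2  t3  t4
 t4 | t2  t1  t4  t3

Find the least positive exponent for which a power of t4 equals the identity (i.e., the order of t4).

The identity element is t3 (its row matches the header).
t4^1 = t4
t4^2 = t4 ⊙ t4 = t3
The first power of t4 equal to the identity is t4^2, so ord(t4) = 2.

2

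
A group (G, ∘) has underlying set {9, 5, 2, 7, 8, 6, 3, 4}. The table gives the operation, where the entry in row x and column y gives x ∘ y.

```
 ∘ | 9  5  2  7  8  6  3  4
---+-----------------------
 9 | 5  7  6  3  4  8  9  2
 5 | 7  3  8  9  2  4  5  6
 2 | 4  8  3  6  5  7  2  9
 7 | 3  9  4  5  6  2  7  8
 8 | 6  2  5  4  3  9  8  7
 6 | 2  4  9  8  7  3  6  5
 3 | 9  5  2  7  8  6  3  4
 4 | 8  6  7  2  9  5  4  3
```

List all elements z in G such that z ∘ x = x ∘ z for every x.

An element z is central iff its row equals its column in the table.
For 2: 2 ∘ 9 = 4 ≠ 6 = 9 ∘ 2, so 2 ∉ Z.
Checking each element this way leaves Z(G) = {3, 5}.

{3, 5}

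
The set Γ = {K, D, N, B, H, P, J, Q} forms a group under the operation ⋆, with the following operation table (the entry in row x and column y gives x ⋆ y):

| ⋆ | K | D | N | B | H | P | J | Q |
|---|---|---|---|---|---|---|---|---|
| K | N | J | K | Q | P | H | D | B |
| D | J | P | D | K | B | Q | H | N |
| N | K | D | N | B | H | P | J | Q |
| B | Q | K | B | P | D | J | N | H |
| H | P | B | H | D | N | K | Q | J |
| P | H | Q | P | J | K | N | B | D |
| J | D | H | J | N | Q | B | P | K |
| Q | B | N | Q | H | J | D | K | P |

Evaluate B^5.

B^1 = B
B^2 = B ⋆ B = P
B^3 = P ⋆ B = J
B^4 = J ⋆ B = N
B^5 = N ⋆ B = B

B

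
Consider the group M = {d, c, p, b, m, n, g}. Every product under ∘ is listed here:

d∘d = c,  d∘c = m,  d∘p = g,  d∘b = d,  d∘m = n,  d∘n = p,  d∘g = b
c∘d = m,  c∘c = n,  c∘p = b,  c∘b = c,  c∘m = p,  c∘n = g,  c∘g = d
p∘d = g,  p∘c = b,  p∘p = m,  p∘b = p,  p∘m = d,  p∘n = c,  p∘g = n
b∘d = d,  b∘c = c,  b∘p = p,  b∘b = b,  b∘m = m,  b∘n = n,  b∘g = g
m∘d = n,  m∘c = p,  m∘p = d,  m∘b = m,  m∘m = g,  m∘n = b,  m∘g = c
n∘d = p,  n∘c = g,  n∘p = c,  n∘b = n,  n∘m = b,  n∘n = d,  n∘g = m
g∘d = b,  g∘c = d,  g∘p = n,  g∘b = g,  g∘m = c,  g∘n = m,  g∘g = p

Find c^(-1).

First locate the identity: row b matches the header, so b is the identity.
Scan row c for b: c ∘ p = b. Hence c^(-1) = p.
(Structurally, M here is isomorphic to the cyclic group Z_7.)

p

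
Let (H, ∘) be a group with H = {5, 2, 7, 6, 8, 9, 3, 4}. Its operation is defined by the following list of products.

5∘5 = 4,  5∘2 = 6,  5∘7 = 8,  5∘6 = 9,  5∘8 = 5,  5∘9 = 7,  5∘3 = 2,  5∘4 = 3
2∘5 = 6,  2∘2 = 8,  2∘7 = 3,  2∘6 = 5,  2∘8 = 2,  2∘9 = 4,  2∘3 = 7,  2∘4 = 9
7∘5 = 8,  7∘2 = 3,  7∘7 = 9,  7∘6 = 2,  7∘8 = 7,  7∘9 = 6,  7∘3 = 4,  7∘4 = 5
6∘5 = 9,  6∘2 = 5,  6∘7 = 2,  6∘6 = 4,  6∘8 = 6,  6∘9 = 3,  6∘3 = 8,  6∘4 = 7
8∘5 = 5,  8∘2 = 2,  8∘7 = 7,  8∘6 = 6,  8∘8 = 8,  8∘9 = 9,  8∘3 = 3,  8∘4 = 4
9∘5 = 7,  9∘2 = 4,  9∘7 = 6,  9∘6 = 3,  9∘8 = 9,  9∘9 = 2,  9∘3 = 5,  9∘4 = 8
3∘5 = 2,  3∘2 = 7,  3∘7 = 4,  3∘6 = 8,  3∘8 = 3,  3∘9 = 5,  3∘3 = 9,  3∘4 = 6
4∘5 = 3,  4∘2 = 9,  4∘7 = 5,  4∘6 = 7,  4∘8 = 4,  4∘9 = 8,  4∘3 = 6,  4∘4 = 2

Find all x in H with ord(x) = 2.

{2}

Identity is 8. Compute the order of each non-identity element by repeated multiplication:
  5: 5 → 4 → 3 → 2 → 6 → 9 → 7 → 8  (order 8)
  2: 2 → 8  (order 2)
  7: 7 → 9 → 6 → 2 → 3 → 4 → 5 → 8  (order 8)
  6: 6 → 4 → 7 → 2 → 5 → 9 → 3 → 8  (order 8)
  9: 9 → 2 → 4 → 8  (order 4)
  3: 3 → 9 → 5 → 2 → 7 → 4 → 6 → 8  (order 8)
  4: 4 → 2 → 9 → 8  (order 4)
Elements of order 2: {2}.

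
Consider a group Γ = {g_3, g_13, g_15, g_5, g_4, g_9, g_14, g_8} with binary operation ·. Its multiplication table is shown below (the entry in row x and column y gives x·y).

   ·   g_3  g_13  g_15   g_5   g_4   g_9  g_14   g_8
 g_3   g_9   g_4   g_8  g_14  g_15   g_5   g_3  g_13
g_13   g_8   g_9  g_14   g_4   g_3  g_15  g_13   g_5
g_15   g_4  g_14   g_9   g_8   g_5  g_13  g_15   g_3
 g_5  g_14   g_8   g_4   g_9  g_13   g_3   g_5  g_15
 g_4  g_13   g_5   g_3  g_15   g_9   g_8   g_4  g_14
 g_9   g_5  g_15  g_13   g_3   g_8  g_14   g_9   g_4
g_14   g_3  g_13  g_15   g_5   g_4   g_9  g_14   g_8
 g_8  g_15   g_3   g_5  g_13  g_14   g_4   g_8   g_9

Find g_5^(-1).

First locate the identity: row g_14 matches the header, so g_14 is the identity.
Scan row g_5 for g_14: g_5·g_3 = g_14. Hence g_5^(-1) = g_3.

g_3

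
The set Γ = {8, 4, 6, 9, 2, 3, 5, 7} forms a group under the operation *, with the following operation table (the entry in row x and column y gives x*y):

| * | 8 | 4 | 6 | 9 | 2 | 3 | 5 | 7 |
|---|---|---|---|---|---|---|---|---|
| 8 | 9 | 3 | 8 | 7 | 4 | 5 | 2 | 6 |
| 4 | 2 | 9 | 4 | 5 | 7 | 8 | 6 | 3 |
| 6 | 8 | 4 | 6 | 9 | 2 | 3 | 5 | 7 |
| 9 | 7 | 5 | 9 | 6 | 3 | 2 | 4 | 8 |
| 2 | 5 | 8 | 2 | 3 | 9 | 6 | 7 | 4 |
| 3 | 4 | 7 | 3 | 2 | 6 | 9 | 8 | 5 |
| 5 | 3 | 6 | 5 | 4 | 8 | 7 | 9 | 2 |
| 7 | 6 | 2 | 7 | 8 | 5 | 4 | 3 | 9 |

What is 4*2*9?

4*2 = 7
7*9 = 8

8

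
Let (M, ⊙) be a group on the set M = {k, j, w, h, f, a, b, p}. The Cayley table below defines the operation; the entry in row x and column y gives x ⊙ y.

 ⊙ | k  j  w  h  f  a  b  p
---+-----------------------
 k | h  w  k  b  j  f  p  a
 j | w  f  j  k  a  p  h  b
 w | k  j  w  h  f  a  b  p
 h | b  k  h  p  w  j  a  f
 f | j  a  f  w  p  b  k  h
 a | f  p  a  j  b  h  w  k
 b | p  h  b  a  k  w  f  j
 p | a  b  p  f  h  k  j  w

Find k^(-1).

First locate the identity: row w matches the header, so w is the identity.
Scan row k for w: k ⊙ j = w. Hence k^(-1) = j.
(Structurally, M here is isomorphic to the cyclic group Z_8.)

j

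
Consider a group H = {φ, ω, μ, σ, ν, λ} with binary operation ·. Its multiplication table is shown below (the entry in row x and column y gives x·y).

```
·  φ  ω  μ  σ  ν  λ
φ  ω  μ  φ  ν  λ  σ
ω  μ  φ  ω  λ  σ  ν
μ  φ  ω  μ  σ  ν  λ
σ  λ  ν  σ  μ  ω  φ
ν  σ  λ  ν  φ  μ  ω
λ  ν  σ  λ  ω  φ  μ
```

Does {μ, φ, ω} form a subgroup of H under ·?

{μ, φ, ω} contains the identity μ.
Checking products: every product of two elements of {μ, φ, ω} (read from the table) lies in {μ, φ, ω}, so the set is closed.
In a finite group, a nonempty closed subset is a subgroup. So {μ, φ, ω} ≤ H.

Yes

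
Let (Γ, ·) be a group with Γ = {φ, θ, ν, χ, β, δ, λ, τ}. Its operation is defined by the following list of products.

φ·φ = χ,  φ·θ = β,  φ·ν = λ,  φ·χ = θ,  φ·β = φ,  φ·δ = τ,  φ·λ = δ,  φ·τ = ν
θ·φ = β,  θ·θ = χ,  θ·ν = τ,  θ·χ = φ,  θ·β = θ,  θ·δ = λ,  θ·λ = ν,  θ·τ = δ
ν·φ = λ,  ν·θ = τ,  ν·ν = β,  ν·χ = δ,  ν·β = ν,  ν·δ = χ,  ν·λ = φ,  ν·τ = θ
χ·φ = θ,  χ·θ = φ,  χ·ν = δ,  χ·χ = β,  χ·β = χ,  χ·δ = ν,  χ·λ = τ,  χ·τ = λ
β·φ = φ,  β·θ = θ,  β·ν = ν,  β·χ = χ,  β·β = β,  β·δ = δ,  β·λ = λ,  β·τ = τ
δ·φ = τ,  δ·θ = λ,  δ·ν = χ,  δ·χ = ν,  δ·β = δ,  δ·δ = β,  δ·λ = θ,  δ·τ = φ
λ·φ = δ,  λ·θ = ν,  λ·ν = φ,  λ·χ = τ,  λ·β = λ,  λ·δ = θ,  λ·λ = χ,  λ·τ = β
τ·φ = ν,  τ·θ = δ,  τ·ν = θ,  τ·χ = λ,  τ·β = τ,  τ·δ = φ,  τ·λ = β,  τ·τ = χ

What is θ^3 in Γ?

θ^1 = θ
θ^2 = θ·θ = χ
θ^3 = χ·θ = φ

φ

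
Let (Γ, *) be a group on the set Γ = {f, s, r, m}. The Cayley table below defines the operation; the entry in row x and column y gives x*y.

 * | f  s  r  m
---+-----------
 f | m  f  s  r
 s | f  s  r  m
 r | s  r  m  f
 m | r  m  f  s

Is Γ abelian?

Yes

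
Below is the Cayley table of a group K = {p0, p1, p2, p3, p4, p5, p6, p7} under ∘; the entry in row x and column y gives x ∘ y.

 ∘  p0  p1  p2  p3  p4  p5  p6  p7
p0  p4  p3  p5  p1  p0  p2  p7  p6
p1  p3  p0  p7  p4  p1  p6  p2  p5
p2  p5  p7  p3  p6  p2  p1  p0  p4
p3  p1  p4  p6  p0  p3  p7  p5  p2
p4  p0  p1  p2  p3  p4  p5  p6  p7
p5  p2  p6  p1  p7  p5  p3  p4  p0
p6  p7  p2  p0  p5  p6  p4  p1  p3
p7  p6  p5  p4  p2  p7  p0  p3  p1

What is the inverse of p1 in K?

p3

First locate the identity: row p4 matches the header, so p4 is the identity.
Scan row p1 for p4: p1 ∘ p3 = p4. Hence p1^(-1) = p3.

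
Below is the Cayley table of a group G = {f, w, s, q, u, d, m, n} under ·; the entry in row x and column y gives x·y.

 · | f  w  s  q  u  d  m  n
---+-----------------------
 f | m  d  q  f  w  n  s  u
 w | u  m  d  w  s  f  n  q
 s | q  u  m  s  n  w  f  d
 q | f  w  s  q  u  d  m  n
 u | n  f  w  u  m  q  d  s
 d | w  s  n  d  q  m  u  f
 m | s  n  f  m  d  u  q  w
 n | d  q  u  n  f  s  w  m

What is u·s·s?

d

u·s = w
w·s = d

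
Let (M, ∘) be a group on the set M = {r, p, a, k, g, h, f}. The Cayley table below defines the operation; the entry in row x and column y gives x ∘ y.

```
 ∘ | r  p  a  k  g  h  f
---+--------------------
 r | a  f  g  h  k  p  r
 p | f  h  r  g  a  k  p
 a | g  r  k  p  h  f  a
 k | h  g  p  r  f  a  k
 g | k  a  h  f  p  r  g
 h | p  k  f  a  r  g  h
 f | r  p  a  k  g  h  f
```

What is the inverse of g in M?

k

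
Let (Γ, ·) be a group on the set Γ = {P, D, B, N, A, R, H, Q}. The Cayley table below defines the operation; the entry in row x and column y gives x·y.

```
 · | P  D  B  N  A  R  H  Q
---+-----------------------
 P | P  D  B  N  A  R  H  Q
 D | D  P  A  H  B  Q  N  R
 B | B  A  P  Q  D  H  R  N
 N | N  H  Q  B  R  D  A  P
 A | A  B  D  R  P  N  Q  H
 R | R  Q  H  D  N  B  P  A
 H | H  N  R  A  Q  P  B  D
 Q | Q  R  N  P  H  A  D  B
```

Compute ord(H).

The identity element is P (its row matches the header).
H^1 = H
H^2 = H·H = B
H^3 = B·H = R
H^4 = R·H = P
The first power of H equal to the identity is H^4, so ord(H) = 4.

4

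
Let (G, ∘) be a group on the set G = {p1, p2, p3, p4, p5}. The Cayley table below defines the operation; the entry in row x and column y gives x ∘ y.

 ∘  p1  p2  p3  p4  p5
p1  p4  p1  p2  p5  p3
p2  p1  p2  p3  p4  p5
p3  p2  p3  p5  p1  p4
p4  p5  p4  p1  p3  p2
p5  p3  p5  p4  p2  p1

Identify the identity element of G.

The identity e satisfies e ∘ x = x for all x, so its row in the table reproduces the column headers.
Row p2 reads: p1, p2, p3, p4, p5 — exactly the header order. So p2 is the identity.

p2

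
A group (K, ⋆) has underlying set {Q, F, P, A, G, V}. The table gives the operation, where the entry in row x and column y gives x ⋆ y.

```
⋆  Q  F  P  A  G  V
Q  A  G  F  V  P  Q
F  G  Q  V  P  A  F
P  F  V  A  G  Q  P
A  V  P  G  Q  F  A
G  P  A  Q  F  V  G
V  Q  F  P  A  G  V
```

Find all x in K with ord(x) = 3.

{A, Q}

Identity is V. Compute the order of each non-identity element by repeated multiplication:
  Q: Q → A → V  (order 3)
  F: F → Q → G → A → P → V  (order 6)
  P: P → A → G → Q → F → V  (order 6)
  A: A → Q → V  (order 3)
  G: G → V  (order 2)
Elements of order 3: {A, Q}.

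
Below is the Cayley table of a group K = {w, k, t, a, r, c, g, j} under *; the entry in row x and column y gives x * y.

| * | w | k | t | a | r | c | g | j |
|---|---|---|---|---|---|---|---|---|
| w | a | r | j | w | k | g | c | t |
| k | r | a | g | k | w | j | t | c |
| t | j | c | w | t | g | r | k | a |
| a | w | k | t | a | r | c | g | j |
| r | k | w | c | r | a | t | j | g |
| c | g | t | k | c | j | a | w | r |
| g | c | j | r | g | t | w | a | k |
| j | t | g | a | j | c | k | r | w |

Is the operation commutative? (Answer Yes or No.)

t * r = g but r * t = c.
Since t and r do not commute, K is not abelian.

No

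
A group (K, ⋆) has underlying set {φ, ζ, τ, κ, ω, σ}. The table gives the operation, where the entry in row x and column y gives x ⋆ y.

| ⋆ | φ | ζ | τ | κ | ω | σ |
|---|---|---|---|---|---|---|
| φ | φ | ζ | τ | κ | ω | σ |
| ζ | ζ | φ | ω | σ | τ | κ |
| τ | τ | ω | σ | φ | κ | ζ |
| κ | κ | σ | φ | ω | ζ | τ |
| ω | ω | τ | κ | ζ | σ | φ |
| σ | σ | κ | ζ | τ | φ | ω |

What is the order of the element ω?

The identity element is φ (its row matches the header).
ω^1 = ω
ω^2 = ω ⋆ ω = σ
ω^3 = σ ⋆ ω = φ
The first power of ω equal to the identity is ω^3, so ord(ω) = 3.

3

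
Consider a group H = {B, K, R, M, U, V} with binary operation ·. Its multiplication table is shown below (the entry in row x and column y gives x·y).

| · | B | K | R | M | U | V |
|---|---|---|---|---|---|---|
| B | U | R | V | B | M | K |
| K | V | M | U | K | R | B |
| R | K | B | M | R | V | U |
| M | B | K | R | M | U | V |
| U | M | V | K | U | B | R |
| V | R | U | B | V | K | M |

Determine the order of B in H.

The identity element is M (its row matches the header).
B^1 = B
B^2 = B·B = U
B^3 = U·B = M
The first power of B equal to the identity is B^3, so ord(B) = 3.

3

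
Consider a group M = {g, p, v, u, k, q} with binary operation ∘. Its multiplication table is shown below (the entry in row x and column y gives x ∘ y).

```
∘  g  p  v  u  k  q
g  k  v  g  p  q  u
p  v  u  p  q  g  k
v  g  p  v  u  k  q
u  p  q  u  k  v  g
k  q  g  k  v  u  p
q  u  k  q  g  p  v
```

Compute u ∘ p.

q

Read row u, column p: u ∘ p = q.
(Structurally, M here is isomorphic to the cyclic group Z_6.)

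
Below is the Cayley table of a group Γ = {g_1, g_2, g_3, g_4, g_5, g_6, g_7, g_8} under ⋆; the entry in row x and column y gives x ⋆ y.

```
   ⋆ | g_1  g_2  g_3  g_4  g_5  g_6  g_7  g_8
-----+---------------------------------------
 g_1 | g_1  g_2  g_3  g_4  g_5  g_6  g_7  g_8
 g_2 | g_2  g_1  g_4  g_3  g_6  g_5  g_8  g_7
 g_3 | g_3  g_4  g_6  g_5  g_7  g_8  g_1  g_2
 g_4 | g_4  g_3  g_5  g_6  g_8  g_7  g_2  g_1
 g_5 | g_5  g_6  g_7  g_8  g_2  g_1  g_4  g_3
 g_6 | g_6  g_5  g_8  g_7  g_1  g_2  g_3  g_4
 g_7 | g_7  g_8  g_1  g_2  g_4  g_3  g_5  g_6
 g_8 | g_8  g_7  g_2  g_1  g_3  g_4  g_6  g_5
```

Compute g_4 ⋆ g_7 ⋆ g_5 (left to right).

g_4 ⋆ g_7 = g_2
g_2 ⋆ g_5 = g_6

g_6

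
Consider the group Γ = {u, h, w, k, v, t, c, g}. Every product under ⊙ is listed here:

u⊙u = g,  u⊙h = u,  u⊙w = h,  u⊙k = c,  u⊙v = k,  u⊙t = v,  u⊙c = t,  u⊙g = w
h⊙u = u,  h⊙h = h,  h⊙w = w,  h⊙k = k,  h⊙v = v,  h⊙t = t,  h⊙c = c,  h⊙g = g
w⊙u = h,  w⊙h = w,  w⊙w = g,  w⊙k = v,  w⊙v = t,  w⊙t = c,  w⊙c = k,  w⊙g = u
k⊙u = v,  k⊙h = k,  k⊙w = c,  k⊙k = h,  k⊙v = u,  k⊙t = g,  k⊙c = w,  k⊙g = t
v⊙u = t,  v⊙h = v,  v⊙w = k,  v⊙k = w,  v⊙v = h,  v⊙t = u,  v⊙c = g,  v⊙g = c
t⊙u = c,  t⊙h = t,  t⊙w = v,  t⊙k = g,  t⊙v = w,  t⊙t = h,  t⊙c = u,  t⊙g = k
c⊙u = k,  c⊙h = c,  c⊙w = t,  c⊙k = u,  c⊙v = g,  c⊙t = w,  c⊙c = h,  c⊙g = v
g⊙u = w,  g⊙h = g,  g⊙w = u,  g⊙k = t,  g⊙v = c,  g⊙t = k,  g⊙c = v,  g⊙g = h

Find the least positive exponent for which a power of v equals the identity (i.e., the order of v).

2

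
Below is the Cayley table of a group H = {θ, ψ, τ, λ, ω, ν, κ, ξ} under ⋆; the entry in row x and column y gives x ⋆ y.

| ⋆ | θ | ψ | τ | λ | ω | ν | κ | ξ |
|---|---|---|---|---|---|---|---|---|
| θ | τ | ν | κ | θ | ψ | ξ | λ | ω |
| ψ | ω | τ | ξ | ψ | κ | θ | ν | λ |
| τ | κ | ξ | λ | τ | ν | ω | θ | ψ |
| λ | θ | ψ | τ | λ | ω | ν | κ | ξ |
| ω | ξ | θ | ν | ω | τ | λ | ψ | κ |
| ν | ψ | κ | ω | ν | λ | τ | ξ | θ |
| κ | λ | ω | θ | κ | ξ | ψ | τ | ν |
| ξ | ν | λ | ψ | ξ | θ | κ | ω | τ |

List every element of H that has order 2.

Identity is λ. Compute the order of each non-identity element by repeated multiplication:
  θ: θ → τ → κ → λ  (order 4)
  ψ: ψ → τ → ξ → λ  (order 4)
  τ: τ → λ  (order 2)
  ω: ω → τ → ν → λ  (order 4)
  ν: ν → τ → ω → λ  (order 4)
  κ: κ → τ → θ → λ  (order 4)
  ξ: ξ → τ → ψ → λ  (order 4)
Elements of order 2: {τ}.

{τ}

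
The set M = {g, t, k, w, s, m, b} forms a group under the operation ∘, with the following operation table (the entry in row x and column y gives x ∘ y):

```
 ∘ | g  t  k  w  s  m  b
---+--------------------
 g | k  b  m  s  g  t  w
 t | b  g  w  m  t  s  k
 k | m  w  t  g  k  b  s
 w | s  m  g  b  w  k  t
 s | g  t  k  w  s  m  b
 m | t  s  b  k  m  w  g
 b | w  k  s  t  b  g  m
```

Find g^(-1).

w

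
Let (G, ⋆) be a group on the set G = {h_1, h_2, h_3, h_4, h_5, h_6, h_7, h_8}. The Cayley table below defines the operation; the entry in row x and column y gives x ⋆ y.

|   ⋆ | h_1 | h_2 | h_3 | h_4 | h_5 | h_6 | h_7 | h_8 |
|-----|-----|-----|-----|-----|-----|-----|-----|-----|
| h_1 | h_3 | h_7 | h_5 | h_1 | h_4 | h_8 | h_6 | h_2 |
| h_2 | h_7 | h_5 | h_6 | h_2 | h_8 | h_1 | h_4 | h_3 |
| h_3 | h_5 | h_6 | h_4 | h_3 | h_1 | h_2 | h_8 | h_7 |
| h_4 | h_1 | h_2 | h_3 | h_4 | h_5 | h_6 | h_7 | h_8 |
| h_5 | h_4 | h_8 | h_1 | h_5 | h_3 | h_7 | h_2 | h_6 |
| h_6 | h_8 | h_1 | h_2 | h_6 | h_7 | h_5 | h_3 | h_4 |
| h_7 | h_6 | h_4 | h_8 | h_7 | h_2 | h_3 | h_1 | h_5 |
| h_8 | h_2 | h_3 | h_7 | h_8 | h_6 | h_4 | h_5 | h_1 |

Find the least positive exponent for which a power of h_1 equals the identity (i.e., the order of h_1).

The identity element is h_4 (its row matches the header).
h_1^1 = h_1
h_1^2 = h_1 ⋆ h_1 = h_3
h_1^3 = h_3 ⋆ h_1 = h_5
h_1^4 = h_5 ⋆ h_1 = h_4
The first power of h_1 equal to the identity is h_1^4, so ord(h_1) = 4.
(Structurally, G here is isomorphic to the cyclic group Z_8.)

4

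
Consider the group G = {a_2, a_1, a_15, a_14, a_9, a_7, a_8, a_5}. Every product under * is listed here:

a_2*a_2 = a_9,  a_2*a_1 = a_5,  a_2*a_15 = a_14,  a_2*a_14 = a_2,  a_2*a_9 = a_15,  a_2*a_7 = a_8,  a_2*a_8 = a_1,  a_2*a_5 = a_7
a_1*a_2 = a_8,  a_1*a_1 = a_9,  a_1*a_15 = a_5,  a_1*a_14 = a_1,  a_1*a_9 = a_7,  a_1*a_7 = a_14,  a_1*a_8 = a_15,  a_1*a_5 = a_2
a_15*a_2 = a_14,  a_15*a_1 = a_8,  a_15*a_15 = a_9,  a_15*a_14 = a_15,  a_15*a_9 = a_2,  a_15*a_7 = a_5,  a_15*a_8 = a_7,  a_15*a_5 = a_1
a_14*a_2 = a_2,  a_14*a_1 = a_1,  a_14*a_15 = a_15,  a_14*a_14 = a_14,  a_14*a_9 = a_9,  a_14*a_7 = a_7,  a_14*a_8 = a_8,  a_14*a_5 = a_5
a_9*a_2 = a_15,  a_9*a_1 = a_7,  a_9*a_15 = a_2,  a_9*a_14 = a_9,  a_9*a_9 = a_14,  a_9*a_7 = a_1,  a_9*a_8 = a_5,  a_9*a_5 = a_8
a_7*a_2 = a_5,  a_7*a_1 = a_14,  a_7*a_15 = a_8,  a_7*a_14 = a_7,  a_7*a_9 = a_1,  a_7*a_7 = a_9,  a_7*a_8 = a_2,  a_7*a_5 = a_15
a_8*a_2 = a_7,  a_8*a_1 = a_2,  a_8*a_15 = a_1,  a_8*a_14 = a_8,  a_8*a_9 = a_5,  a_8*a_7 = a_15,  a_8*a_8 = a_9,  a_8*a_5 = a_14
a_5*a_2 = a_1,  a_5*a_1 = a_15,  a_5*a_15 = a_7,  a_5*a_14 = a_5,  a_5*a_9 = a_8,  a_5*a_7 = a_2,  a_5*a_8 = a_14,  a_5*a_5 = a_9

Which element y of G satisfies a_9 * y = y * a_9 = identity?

a_9

First locate the identity: row a_14 matches the header, so a_14 is the identity.
Scan row a_9 for a_14: a_9 * a_9 = a_14. Hence a_9^(-1) = a_9.
(Structurally, G here is isomorphic to the quaternion group Q_8.)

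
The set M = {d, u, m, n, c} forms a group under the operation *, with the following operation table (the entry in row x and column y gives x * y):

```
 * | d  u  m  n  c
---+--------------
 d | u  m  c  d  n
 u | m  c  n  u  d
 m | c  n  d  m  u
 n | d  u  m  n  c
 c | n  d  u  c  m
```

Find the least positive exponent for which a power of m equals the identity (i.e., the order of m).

5

The identity element is n (its row matches the header).
m^1 = m
m^2 = m * m = d
m^3 = d * m = c
m^4 = c * m = u
m^5 = u * m = n
The first power of m equal to the identity is m^5, so ord(m) = 5.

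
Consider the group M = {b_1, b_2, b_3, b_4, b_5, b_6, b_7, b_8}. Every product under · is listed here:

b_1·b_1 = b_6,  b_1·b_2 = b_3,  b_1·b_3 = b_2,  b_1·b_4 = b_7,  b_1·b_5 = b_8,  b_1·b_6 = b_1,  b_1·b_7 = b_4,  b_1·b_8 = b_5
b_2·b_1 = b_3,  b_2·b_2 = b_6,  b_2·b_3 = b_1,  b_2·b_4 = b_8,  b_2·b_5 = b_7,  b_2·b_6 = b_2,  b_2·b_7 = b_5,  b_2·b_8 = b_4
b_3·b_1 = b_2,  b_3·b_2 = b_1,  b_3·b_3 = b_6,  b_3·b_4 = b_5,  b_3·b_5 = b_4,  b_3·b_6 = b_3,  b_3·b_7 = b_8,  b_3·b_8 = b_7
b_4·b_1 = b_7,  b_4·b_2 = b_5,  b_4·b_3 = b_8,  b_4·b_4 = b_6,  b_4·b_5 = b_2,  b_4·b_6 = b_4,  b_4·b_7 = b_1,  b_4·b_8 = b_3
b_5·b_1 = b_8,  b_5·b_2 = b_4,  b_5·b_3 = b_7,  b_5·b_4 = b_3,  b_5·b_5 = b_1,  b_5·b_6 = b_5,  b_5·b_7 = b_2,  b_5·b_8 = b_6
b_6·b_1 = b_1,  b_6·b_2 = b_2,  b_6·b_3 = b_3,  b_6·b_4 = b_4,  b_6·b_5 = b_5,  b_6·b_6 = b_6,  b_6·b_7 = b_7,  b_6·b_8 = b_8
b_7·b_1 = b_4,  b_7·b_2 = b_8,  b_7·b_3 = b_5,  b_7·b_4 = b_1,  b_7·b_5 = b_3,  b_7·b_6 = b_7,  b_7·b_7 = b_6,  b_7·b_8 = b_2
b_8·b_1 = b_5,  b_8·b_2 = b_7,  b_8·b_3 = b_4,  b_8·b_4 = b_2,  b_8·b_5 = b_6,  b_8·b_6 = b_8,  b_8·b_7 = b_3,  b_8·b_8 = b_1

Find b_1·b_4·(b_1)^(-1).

b_4

The identity is b_6. In row b_1, the entry b_6 sits in column b_1, so b_1^(-1) = b_1.
b_1·b_4 = b_7
b_7·b_1 = b_4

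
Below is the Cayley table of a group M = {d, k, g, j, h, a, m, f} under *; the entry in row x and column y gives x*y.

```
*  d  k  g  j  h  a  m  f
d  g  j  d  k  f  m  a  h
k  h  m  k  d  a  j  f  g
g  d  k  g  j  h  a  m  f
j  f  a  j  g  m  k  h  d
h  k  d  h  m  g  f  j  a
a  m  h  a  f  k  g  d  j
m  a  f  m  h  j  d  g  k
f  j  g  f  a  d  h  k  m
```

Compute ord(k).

4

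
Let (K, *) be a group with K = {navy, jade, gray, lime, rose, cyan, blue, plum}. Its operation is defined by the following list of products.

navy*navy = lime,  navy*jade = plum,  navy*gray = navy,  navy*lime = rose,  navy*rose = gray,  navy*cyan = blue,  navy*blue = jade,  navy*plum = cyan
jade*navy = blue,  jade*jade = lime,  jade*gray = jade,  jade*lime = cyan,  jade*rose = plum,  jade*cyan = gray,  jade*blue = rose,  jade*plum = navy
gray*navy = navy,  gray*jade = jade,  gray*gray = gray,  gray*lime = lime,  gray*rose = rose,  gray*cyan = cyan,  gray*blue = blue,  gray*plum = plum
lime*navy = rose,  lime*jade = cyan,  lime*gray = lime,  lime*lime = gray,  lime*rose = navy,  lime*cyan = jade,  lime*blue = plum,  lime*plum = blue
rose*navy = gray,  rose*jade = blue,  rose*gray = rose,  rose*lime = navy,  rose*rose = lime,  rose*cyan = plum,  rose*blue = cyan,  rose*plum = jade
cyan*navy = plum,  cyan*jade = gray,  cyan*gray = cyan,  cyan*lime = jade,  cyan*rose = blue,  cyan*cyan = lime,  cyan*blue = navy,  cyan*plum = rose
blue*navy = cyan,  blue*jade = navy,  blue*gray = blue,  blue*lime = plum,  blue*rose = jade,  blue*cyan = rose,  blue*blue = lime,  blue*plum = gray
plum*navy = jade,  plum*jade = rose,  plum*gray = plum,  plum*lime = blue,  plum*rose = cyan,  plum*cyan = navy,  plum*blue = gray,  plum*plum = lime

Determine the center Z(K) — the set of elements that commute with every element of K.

{gray, lime}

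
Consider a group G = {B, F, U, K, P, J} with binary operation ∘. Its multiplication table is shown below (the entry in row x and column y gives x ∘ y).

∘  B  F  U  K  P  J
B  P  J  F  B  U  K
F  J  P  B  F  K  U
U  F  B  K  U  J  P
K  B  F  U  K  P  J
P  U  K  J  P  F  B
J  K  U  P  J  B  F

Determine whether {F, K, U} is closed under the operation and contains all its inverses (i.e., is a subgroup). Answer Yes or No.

No

F ∘ F = P, which is not in {F, K, U}.
The subset is not closed under ∘, so it is not a subgroup.
(Structurally, G here is isomorphic to the cyclic group Z_6.)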